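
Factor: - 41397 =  - 3^1*13799^1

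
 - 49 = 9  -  58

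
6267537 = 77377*81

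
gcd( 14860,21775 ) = 5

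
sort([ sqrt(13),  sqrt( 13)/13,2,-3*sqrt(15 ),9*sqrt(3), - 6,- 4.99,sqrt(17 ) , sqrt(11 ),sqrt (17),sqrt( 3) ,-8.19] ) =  [-3*sqrt(15 ), - 8.19, - 6,-4.99,sqrt( 13 ) /13,sqrt ( 3 ),2,sqrt ( 11),sqrt( 13 ),sqrt(17), sqrt(17 ),  9*sqrt(3 )] 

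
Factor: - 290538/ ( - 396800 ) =145269/198400 =2^( - 8)*3^2*5^ (-2)*31^( - 1 ) * 16141^1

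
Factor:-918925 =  - 5^2*7^1*59^1*89^1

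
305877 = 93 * 3289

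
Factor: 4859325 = 3^3*5^2 * 23^1*313^1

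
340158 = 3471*98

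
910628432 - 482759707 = 427868725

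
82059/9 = 27353/3 = 9117.67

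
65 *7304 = 474760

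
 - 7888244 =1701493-9589737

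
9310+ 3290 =12600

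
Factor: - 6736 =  - 2^4*421^1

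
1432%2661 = 1432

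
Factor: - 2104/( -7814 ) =1052/3907 =2^2*263^1*3907^(-1 )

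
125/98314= 125/98314 = 0.00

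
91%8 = 3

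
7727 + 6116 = 13843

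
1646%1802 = 1646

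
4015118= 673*5966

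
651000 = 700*930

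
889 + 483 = 1372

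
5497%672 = 121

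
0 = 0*( - 974)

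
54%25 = 4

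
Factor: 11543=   7^1*17^1*97^1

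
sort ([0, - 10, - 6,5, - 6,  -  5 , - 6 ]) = [-10 ,  -  6,  -  6, - 6,-5, 0,  5 ]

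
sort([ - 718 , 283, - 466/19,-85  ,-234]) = [- 718, - 234, - 85, - 466/19,  283]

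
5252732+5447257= 10699989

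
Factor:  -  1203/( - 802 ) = 2^ (  -  1 )*3^1 =3/2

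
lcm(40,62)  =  1240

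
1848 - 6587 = - 4739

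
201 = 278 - 77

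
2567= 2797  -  230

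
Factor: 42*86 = 3612 = 2^2*3^1*7^1*43^1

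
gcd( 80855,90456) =1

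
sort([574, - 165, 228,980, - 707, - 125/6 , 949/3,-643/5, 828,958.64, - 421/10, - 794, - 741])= [ - 794, -741,-707, - 165,-643/5 , - 421/10, - 125/6,228, 949/3,574, 828,958.64, 980]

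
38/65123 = 38/65123 = 0.00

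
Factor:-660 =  - 2^2*3^1*5^1*11^1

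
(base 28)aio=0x20B0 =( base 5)231433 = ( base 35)6t3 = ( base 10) 8368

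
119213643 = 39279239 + 79934404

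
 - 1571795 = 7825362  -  9397157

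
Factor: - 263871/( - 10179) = 13^( - 1)*337^1 = 337/13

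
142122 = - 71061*( - 2 )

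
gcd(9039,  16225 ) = 1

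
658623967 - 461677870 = 196946097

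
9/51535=9/51535 = 0.00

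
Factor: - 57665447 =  - 7^1*8237921^1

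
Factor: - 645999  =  - 3^1*349^1 * 617^1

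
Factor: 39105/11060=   99/28 = 2^ (  -  2) * 3^2*7^( - 1)*11^1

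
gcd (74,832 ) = 2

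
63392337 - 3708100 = 59684237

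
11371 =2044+9327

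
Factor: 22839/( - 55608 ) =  - 2^(-3)*7^( - 1)*23^1 = -23/56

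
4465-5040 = -575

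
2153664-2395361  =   - 241697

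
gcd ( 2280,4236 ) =12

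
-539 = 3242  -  3781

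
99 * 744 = 73656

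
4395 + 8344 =12739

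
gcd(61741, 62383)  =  1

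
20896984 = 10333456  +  10563528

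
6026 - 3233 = 2793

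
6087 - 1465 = 4622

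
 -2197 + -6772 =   -  8969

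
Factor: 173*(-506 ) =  - 2^1*11^1*23^1*173^1 = - 87538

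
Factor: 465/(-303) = -5^1*31^1*101^(-1 )=-155/101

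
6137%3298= 2839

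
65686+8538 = 74224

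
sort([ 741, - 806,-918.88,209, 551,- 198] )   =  [ - 918.88, - 806, - 198,209, 551,741 ] 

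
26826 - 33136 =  - 6310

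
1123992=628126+495866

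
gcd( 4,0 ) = 4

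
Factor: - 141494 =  - 2^1*263^1*269^1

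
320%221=99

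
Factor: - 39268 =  - 2^2 *9817^1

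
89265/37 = 89265/37 = 2412.57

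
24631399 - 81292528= - 56661129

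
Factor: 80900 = 2^2 * 5^2*809^1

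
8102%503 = 54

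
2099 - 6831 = -4732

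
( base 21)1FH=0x305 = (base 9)1048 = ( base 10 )773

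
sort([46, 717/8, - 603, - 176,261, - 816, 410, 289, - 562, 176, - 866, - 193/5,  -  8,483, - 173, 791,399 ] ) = [ - 866,-816 , - 603 , - 562,-176, - 173,-193/5, - 8, 46,717/8, 176,  261, 289 , 399, 410 , 483, 791 ] 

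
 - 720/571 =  - 720/571 = - 1.26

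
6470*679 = 4393130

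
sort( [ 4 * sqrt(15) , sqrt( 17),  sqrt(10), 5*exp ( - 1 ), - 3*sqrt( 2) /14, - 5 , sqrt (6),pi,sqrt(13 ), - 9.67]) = [ - 9.67, - 5, - 3 * sqrt( 2)/14,5*exp( - 1 ), sqrt(6 ), pi,  sqrt(10 ),sqrt( 13 ),  sqrt(17 ),4*sqrt( 15)] 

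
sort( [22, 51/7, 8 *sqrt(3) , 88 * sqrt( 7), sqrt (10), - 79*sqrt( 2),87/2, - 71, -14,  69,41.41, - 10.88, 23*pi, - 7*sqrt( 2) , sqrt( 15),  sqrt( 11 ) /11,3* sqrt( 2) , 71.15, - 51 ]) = [ - 79*sqrt( 2 ), - 71 , - 51, - 14, -10.88, - 7*sqrt(2 ),sqrt( 11)/11,  sqrt( 10),sqrt ( 15),3* sqrt( 2), 51/7,8 * sqrt( 3),22, 41.41 , 87/2,69, 71.15, 23*pi , 88*sqrt ( 7) ]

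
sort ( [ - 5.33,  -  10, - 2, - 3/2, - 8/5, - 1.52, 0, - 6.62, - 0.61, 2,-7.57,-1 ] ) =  [ - 10,-7.57, - 6.62, - 5.33, - 2, - 8/5 , - 1.52, - 3/2, -1,-0.61,0, 2] 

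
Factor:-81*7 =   -  567 = - 3^4*7^1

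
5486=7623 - 2137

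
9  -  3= 6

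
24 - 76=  - 52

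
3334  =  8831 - 5497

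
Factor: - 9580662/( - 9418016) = 4790331/4709008 = 2^(  -  4 )*3^2*7^1*13^1*5849^1*294313^( - 1 )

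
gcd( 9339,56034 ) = 9339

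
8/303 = 8/303 = 0.03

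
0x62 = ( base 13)77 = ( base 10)98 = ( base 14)70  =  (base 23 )46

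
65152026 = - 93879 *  (-694)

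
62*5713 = 354206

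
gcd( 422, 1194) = 2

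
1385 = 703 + 682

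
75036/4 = 18759 = 18759.00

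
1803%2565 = 1803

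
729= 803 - 74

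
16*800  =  12800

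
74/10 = 7+ 2/5= 7.40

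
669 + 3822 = 4491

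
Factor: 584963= 584963^1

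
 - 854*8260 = - 7054040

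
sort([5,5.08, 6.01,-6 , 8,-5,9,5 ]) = [-6,  -  5, 5,5,5.08,6.01,8,9]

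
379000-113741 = 265259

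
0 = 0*3462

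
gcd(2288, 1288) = 8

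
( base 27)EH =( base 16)18b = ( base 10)395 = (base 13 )245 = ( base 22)hl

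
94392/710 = 47196/355=132.95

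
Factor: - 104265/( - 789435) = 7/53 = 7^1*53^( - 1)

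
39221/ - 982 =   -  39221/982 = -39.94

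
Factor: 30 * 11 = 330 = 2^1*3^1*5^1*11^1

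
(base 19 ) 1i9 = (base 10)712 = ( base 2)1011001000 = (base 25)13C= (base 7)2035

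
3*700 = 2100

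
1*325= 325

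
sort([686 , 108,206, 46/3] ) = [ 46/3,  108, 206,686] 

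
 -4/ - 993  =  4/993= 0.00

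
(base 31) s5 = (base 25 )19N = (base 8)1551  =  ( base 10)873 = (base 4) 31221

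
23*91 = 2093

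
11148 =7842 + 3306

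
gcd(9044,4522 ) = 4522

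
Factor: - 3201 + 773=  -  2428=   - 2^2*607^1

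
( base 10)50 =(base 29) 1l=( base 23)24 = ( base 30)1K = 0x32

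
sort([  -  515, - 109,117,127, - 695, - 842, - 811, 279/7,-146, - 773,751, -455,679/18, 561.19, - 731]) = [ - 842, - 811, - 773,-731, - 695, - 515, - 455, - 146, - 109,679/18, 279/7,  117,  127, 561.19, 751 ] 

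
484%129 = 97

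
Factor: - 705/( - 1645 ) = 3/7 = 3^1 * 7^( - 1)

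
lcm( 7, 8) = 56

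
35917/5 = 35917/5 = 7183.40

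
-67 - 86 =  - 153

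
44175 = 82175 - 38000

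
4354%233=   160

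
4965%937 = 280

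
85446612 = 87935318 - 2488706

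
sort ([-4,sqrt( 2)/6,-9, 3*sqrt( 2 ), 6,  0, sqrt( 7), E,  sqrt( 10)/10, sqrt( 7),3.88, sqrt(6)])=[ - 9, - 4, 0 , sqrt(2)/6, sqrt(10 ) /10,sqrt( 6),sqrt (7 ), sqrt( 7), E , 3.88,3 * sqrt( 2), 6]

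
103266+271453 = 374719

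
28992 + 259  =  29251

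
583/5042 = 583/5042 = 0.12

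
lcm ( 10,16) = 80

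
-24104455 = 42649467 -66753922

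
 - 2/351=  - 1 + 349/351 = - 0.01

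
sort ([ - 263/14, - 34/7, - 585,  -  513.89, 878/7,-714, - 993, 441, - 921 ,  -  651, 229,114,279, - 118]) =[ - 993, - 921, - 714, - 651, - 585, - 513.89  , - 118, - 263/14, - 34/7 , 114,878/7, 229,279,441] 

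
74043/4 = 74043/4 = 18510.75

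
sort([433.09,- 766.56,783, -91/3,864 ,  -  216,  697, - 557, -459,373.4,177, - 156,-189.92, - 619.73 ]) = [-766.56, - 619.73, - 557 , - 459 , - 216, - 189.92, - 156, - 91/3,177,373.4,433.09,697,783 , 864 ] 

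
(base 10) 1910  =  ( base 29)27p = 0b11101110110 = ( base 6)12502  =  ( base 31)1uj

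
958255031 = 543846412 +414408619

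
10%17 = 10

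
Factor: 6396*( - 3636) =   -  23255856 = - 2^4*3^3*13^1*41^1*101^1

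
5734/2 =2867=2867.00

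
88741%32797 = 23147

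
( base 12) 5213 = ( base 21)k5i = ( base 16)22EF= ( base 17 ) 1DG1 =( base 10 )8943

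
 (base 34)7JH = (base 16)2233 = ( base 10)8755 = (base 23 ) GCF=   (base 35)755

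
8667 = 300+8367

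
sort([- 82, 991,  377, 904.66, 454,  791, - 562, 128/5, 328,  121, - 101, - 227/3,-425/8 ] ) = [  -  562,-101, - 82, - 227/3, - 425/8,128/5,121,328, 377,454,791, 904.66,991 ]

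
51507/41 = 51507/41 = 1256.27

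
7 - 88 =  - 81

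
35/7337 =35/7337= 0.00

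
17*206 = 3502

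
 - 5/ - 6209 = 5/6209 = 0.00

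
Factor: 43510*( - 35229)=-2^1*3^1*5^1* 19^1*229^1*11743^1 = - 1532813790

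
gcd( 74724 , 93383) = 1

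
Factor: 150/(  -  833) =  - 2^1*3^1*5^2*7^( - 2) *17^ ( - 1)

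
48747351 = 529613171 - 480865820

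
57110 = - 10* ( - 5711) 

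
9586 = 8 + 9578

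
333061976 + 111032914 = 444094890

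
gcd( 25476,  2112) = 132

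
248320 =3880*64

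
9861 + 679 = 10540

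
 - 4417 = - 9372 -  - 4955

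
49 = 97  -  48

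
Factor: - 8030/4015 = -2 = - 2^1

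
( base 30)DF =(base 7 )1116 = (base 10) 405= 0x195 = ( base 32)cl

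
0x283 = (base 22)175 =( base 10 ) 643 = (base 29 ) m5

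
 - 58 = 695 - 753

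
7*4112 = 28784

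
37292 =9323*4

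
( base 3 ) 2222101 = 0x87A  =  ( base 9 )2871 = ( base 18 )6CA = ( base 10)2170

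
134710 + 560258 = 694968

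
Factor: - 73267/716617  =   - 11^( - 1)*41^1*1787^1*65147^( - 1)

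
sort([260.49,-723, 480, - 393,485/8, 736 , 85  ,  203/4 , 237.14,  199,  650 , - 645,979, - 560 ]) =[ - 723,-645,- 560, - 393,203/4,485/8,85,  199,  237.14,260.49,480,650, 736,979] 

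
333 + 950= 1283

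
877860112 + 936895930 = 1814756042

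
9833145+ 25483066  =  35316211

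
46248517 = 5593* 8269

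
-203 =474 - 677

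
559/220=559/220 = 2.54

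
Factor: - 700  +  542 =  - 2^1 *79^1=- 158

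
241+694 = 935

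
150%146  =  4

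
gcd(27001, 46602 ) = 1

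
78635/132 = 595 + 95/132 = 595.72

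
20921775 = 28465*735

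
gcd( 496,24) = 8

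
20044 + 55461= 75505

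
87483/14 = 6248 +11/14 = 6248.79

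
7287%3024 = 1239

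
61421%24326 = 12769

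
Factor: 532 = 2^2*7^1*19^1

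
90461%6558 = 5207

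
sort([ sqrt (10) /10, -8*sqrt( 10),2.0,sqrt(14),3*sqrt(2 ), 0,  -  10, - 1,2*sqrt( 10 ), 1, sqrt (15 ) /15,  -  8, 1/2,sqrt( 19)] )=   [  -  8*sqrt( 10),  -  10,  -  8 , - 1, 0,  sqrt( 15 ) /15,sqrt( 10 )/10,1/2, 1,2.0, sqrt( 14),3*sqrt( 2),sqrt( 19),  2*sqrt( 10)]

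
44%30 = 14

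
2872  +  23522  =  26394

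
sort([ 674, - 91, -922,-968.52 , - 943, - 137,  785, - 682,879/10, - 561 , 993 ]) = [ - 968.52, - 943, - 922, - 682, - 561,  -  137, - 91, 879/10,674,785, 993]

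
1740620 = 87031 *20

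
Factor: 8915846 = 2^1*4457923^1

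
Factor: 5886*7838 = 46134468   =  2^2*3^3 * 109^1*3919^1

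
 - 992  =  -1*992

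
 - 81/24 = -27/8 = - 3.38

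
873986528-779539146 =94447382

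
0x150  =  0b101010000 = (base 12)240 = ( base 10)336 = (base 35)9l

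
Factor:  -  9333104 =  - 2^4 * 11^1*19^1*2791^1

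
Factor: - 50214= - 2^1 *3^1*8369^1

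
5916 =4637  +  1279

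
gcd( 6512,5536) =16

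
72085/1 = 72085 =72085.00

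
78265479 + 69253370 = 147518849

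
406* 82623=33544938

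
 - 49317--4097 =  - 45220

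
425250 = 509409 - 84159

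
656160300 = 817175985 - 161015685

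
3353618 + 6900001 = 10253619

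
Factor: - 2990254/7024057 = -2^1 * 331^1*4517^1*7024057^ ( - 1)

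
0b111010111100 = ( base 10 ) 3772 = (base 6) 25244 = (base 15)11B7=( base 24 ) 6D4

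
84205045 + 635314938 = 719519983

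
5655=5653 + 2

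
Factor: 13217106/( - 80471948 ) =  - 6608553/40235974   =  - 2^( -1)*3^1*7^1 * 17^( - 1 )*314693^1 * 1183411^( - 1) 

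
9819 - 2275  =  7544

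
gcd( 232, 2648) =8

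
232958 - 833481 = -600523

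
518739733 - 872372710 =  - 353632977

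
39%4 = 3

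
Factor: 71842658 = 2^1*73^1*263^1 * 1871^1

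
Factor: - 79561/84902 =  - 2^( - 1 )*42451^(- 1 )*79561^1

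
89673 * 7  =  627711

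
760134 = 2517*302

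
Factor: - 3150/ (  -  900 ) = 2^( - 1 )*7^1 = 7/2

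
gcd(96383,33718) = 1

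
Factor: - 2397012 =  - 2^2 * 3^1 * 199751^1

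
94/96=47/48=0.98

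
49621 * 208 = 10321168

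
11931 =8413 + 3518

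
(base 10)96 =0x60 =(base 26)3I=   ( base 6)240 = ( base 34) 2s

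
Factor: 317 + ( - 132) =5^1*37^1 = 185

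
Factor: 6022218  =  2^1* 3^1*401^1*2503^1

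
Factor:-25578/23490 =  - 49/45 = -3^( - 2 )*5^( - 1) * 7^2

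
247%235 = 12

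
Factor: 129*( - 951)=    - 122679 = - 3^2*43^1 * 317^1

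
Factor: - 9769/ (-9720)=2^ (  -  3) *3^(- 5 )*5^ (- 1)*9769^1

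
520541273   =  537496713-16955440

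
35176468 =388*90661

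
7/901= 7/901 =0.01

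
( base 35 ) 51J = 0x1823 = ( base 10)6179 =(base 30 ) 6PT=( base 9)8425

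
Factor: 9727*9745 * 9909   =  3^3*5^1 *71^1*137^1*367^1*1949^1 =939270295035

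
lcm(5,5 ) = 5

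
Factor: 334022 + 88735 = 422757 = 3^2 * 107^1 * 439^1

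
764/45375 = 764/45375 = 0.02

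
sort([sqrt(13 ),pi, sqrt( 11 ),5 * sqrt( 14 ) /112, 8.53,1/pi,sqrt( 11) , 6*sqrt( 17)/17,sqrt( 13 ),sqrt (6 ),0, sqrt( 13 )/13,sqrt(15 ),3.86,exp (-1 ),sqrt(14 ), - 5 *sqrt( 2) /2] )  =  [  -  5*sqrt ( 2 )/2,0,  5*sqrt( 14)/112, sqrt (13)/13,1/pi, exp( - 1 ),6*  sqrt( 17 )/17, sqrt(6), pi, sqrt( 11 ), sqrt( 11 ),sqrt ( 13 ),sqrt( 13 ),  sqrt(14),3.86,sqrt(15 ), 8.53]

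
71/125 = 71/125= 0.57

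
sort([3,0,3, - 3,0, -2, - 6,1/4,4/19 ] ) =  [ - 6, - 3, - 2,0,0,4/19, 1/4, 3,3]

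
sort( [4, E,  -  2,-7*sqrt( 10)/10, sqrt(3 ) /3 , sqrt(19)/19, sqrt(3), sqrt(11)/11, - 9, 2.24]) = [- 9, - 7*sqrt(10)/10, - 2, sqrt( 19)/19, sqrt(11 ) /11, sqrt(3)/3, sqrt( 3), 2.24 , E, 4] 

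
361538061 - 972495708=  - 610957647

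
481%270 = 211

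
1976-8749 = - 6773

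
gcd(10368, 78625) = 1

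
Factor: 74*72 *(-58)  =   -309024 = - 2^5*3^2 * 29^1*37^1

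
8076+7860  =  15936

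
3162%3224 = 3162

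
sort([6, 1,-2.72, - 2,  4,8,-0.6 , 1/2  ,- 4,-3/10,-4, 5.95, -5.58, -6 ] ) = [-6,- 5.58,- 4, - 4, - 2.72, - 2, -0.6, - 3/10,1/2, 1, 4, 5.95,6, 8]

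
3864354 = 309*12506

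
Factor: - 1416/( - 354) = 4=2^2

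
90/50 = 9/5 = 1.80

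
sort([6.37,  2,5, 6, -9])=[ - 9,2,5,6 , 6.37 ] 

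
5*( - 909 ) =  -4545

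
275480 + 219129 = 494609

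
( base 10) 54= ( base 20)2e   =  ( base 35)1j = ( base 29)1p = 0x36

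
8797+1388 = 10185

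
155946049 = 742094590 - 586148541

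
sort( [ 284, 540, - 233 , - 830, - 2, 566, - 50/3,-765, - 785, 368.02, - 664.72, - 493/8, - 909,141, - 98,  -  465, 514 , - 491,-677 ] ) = [ - 909, - 830,  -  785, -765, - 677, - 664.72, - 491,-465, - 233,-98, - 493/8 , - 50/3, - 2, 141,284, 368.02, 514, 540,566 ] 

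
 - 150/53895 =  - 1+3583/3593 = - 0.00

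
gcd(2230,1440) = 10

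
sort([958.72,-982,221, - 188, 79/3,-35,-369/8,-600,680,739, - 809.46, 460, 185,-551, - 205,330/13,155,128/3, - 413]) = [ - 982,-809.46, - 600, - 551, - 413,  -  205, - 188, - 369/8, - 35, 330/13, 79/3,128/3,155 , 185,221, 460,680,739,958.72 ] 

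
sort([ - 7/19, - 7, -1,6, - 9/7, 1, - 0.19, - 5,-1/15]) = [-7, - 5, - 9/7, - 1,-7/19, - 0.19,  -  1/15,1, 6]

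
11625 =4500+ 7125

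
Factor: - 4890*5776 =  - 28244640 = -  2^5 * 3^1 * 5^1* 19^2*163^1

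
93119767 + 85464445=178584212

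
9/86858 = 9/86858 = 0.00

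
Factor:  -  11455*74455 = - 5^2*29^1*79^1 * 14891^1 = - 852882025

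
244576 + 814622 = 1059198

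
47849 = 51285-3436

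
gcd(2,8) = 2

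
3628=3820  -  192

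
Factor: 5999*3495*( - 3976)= - 2^3 * 3^1*5^1*7^2*71^1*233^1*857^1 =- 83362823880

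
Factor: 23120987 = 1949^1*11863^1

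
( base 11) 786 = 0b1110101101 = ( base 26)1a5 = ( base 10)941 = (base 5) 12231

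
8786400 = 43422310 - 34635910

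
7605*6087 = 46291635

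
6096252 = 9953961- 3857709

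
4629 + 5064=9693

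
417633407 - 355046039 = 62587368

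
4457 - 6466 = -2009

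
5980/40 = 149+1/2 = 149.50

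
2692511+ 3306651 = 5999162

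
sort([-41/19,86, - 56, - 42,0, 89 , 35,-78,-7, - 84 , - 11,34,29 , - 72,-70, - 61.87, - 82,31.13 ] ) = [-84 ,-82,-78, -72,-70, -61.87,-56, - 42 , - 11, - 7,-41/19, 0, 29,31.13,34, 35,86,89]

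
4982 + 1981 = 6963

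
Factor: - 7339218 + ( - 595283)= - 7934501 = - 7934501^1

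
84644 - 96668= - 12024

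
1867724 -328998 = 1538726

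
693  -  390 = 303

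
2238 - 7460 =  - 5222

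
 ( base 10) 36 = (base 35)11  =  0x24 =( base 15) 26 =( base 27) 19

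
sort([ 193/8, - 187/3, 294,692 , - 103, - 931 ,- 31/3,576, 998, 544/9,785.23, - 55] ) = [ - 931, - 103, - 187/3,-55, - 31/3, 193/8, 544/9,294,576, 692, 785.23,998 ]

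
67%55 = 12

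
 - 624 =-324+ - 300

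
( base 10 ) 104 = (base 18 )5e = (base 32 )38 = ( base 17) 62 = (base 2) 1101000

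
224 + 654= 878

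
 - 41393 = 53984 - 95377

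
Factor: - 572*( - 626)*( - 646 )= - 231314512 = -  2^4*11^1*13^1*17^1*19^1*313^1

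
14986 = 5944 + 9042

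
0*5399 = 0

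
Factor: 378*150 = 56700 = 2^2*3^4  *5^2*7^1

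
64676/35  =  64676/35  =  1847.89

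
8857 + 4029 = 12886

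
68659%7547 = 736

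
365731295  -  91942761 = 273788534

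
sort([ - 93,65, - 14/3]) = [ - 93, - 14/3,65 ]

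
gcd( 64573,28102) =1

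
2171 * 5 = 10855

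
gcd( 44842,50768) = 2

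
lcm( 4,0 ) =0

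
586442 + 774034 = 1360476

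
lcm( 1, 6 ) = 6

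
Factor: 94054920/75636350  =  2^2*3^1*5^ ( - 1)*29^ ( - 1 )*52163^( - 1 )*783791^1  =  9405492/7563635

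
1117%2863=1117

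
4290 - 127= 4163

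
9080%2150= 480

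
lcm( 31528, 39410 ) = 157640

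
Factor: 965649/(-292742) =-2^(-1 )*3^1*197^( - 1 )*409^1*743^( - 1)*787^1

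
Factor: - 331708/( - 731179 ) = 2^2*13^1*47^( - 2 )*331^( - 1 ) *6379^1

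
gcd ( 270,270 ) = 270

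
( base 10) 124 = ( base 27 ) 4g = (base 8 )174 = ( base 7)235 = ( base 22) 5e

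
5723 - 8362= - 2639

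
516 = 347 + 169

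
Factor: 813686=2^1*41^1*9923^1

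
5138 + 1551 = 6689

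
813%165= 153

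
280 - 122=158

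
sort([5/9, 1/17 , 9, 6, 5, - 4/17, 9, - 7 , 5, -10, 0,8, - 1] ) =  [ - 10, - 7, -1,-4/17,  0, 1/17,5/9,  5, 5, 6,8, 9,9] 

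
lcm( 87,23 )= 2001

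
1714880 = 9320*184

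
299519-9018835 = -8719316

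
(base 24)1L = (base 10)45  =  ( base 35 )1a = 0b101101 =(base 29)1G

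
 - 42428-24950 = -67378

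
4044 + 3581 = 7625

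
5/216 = 5/216 = 0.02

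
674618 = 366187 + 308431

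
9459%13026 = 9459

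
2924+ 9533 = 12457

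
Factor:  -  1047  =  -3^1*349^1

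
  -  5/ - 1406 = 5/1406= 0.00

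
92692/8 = 11586 + 1/2 = 11586.50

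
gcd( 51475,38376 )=1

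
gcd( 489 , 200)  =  1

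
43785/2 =21892+1/2 = 21892.50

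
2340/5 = 468 = 468.00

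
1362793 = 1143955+218838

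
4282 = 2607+1675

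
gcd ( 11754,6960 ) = 6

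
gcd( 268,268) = 268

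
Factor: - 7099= - 31^1*229^1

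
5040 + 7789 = 12829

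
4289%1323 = 320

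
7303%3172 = 959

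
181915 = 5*36383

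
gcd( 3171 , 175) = 7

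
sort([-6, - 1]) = [  -  6,  -  1 ]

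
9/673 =9/673= 0.01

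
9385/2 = 9385/2 = 4692.50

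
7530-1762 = 5768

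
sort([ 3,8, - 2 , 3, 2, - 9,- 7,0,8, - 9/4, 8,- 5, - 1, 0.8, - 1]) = [ - 9, - 7, - 5, - 9/4,  -  2, - 1,  -  1, 0, 0.8,2, 3,  3, 8, 8, 8]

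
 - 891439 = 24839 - 916278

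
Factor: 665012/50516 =961/73 = 31^2*73^(-1)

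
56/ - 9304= -1 + 1156/1163= - 0.01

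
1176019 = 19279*61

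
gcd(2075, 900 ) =25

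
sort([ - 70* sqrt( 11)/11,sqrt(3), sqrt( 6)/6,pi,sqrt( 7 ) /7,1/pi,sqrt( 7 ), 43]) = [ - 70*sqrt( 11 )/11, 1/pi, sqrt( 7 )/7,  sqrt( 6)/6, sqrt( 3),sqrt( 7),pi, 43 ]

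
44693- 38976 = 5717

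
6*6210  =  37260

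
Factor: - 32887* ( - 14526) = 477716562 = 2^1*3^3*269^1*32887^1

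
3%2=1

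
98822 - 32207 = 66615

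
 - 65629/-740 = 88 + 509/740 = 88.69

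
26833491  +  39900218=66733709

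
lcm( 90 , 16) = 720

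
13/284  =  13/284= 0.05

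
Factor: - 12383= - 7^1*29^1 *61^1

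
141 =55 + 86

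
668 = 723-55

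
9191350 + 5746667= 14938017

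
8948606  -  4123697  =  4824909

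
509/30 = 16 + 29/30 = 16.97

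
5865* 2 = 11730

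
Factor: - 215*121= - 26015 = - 5^1*11^2*43^1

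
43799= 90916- 47117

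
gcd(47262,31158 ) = 6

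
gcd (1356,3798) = 6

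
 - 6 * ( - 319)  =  1914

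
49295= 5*9859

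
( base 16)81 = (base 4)2001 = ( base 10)129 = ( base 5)1004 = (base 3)11210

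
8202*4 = 32808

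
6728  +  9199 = 15927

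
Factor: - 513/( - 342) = 2^( -1)*3^1 = 3/2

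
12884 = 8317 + 4567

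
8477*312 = 2644824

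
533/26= 41/2  =  20.50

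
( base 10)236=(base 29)84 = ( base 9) 282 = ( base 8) 354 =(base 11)1a5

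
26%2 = 0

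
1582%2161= 1582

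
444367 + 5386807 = 5831174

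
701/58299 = 701/58299 =0.01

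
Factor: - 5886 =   -  2^1*3^3*109^1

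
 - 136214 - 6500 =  - 142714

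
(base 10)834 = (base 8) 1502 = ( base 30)RO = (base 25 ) 189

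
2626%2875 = 2626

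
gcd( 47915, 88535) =5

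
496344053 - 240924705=255419348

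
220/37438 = 110/18719 = 0.01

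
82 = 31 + 51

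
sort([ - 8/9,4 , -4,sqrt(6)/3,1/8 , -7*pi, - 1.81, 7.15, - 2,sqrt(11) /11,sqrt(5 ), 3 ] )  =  [ - 7 * pi, - 4, - 2, - 1.81,-8/9 , 1/8,sqrt(11)/11,sqrt (6)/3, sqrt(5 ), 3,4,7.15]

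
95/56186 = 95/56186   =  0.00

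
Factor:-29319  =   - 3^1 * 29^1*337^1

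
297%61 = 53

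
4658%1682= 1294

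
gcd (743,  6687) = 743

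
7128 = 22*324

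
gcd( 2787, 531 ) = 3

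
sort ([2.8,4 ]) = [2.8,4 ]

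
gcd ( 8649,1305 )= 9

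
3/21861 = 1/7287= 0.00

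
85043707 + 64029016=149072723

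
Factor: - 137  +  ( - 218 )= - 5^1*71^1 = - 355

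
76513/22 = 3477+19/22 = 3477.86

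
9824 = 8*1228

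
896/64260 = 32/2295  =  0.01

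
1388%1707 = 1388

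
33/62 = 33/62 = 0.53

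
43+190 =233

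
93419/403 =93419/403= 231.81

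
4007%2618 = 1389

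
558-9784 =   -  9226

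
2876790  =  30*95893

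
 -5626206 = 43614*( - 129)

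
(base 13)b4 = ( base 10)147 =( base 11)124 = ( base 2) 10010011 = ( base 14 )A7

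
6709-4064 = 2645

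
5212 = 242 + 4970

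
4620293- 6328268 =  - 1707975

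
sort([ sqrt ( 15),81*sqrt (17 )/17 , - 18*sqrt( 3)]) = [ - 18 * sqrt(  3),sqrt( 15), 81*sqrt(17) /17 ]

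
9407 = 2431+6976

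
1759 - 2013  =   - 254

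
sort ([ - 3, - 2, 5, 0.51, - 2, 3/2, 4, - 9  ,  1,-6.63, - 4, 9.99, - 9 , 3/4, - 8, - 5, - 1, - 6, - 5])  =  [-9,  -  9 , - 8, - 6.63, - 6, - 5,-5, - 4, - 3, - 2, - 2 , - 1, 0.51, 3/4, 1 , 3/2, 4, 5,9.99]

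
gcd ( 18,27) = 9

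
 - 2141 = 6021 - 8162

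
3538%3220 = 318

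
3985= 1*3985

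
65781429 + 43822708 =109604137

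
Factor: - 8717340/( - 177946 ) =4358670/88973=2^1*3^1*5^1*193^( -1)*461^(-1 )*145289^1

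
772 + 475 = 1247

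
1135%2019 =1135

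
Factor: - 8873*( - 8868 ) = 2^2*3^1*19^1 * 467^1*739^1 = 78685764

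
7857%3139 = 1579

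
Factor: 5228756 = 2^2*13^1 * 193^1*521^1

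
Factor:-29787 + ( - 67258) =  - 97045 = -5^1*13^1 * 1493^1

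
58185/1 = 58185  =  58185.00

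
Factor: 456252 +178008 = 2^2 * 3^1*5^1*11^1*31^2 = 634260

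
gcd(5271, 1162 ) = 7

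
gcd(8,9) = 1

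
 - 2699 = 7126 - 9825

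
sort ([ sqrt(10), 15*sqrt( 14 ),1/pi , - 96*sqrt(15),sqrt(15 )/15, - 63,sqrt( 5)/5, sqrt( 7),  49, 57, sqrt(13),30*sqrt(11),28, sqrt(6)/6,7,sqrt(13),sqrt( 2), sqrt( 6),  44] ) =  [ - 96 * sqrt( 15 ), - 63,sqrt( 15)/15, 1/pi, sqrt(6 )/6, sqrt ( 5)/5,sqrt( 2 ), sqrt(6) , sqrt(7 ), sqrt(10),sqrt(13 ),sqrt( 13 ),7, 28,44, 49, 15 * sqrt( 14),57, 30*sqrt( 11)]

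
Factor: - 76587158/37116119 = -2^1 * 47^1 * 283^1*499^ ( -1)*2879^1*74381^(-1 ) 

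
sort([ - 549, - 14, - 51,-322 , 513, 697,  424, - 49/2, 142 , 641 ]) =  [-549,- 322, - 51, - 49/2, - 14,142, 424,513, 641 , 697]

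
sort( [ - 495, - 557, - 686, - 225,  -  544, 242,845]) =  [ - 686, - 557, - 544,  -  495, - 225, 242,845] 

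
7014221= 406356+6607865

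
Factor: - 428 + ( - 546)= - 2^1* 487^1 = - 974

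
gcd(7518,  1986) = 6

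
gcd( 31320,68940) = 180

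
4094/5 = 818 + 4/5 = 818.80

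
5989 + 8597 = 14586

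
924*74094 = 68462856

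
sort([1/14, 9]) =[ 1/14, 9]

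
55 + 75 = 130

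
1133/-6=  - 189+ 1/6  =  - 188.83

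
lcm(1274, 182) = 1274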